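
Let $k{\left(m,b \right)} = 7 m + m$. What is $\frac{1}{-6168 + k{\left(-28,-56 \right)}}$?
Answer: $- \frac{1}{6392} \approx -0.00015645$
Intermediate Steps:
$k{\left(m,b \right)} = 8 m$
$\frac{1}{-6168 + k{\left(-28,-56 \right)}} = \frac{1}{-6168 + 8 \left(-28\right)} = \frac{1}{-6168 - 224} = \frac{1}{-6392} = - \frac{1}{6392}$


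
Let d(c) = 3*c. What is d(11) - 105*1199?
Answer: -125862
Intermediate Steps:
d(11) - 105*1199 = 3*11 - 105*1199 = 33 - 125895 = -125862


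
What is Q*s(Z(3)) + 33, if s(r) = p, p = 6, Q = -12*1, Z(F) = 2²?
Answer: -39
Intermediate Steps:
Z(F) = 4
Q = -12
s(r) = 6
Q*s(Z(3)) + 33 = -12*6 + 33 = -72 + 33 = -39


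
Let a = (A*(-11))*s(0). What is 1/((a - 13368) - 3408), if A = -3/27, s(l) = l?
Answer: -1/16776 ≈ -5.9609e-5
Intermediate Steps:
A = -1/9 (A = -3*1/27 = -1/9 ≈ -0.11111)
a = 0 (a = -1/9*(-11)*0 = (11/9)*0 = 0)
1/((a - 13368) - 3408) = 1/((0 - 13368) - 3408) = 1/(-13368 - 3408) = 1/(-16776) = -1/16776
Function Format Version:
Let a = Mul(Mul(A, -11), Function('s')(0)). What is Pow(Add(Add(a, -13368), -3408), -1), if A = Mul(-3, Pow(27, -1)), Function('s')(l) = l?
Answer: Rational(-1, 16776) ≈ -5.9609e-5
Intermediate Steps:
A = Rational(-1, 9) (A = Mul(-3, Rational(1, 27)) = Rational(-1, 9) ≈ -0.11111)
a = 0 (a = Mul(Mul(Rational(-1, 9), -11), 0) = Mul(Rational(11, 9), 0) = 0)
Pow(Add(Add(a, -13368), -3408), -1) = Pow(Add(Add(0, -13368), -3408), -1) = Pow(Add(-13368, -3408), -1) = Pow(-16776, -1) = Rational(-1, 16776)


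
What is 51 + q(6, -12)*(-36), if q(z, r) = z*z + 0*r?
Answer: -1245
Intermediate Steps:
q(z, r) = z² (q(z, r) = z² + 0 = z²)
51 + q(6, -12)*(-36) = 51 + 6²*(-36) = 51 + 36*(-36) = 51 - 1296 = -1245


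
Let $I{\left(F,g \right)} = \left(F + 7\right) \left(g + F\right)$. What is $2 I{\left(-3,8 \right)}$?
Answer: $40$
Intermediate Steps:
$I{\left(F,g \right)} = \left(7 + F\right) \left(F + g\right)$
$2 I{\left(-3,8 \right)} = 2 \left(\left(-3\right)^{2} + 7 \left(-3\right) + 7 \cdot 8 - 24\right) = 2 \left(9 - 21 + 56 - 24\right) = 2 \cdot 20 = 40$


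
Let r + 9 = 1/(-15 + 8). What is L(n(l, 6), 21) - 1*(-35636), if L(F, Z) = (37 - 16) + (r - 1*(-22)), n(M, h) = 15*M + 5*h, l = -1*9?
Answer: 249689/7 ≈ 35670.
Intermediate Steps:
r = -64/7 (r = -9 + 1/(-15 + 8) = -9 + 1/(-7) = -9 - 1/7 = -64/7 ≈ -9.1429)
l = -9
n(M, h) = 5*h + 15*M
L(F, Z) = 237/7 (L(F, Z) = (37 - 16) + (-64/7 - 1*(-22)) = 21 + (-64/7 + 22) = 21 + 90/7 = 237/7)
L(n(l, 6), 21) - 1*(-35636) = 237/7 - 1*(-35636) = 237/7 + 35636 = 249689/7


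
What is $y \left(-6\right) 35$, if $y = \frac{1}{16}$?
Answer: $- \frac{105}{8} \approx -13.125$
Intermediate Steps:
$y = \frac{1}{16} \approx 0.0625$
$y \left(-6\right) 35 = \frac{1}{16} \left(-6\right) 35 = \left(- \frac{3}{8}\right) 35 = - \frac{105}{8}$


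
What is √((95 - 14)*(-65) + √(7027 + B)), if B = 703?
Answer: √(-5265 + √7730) ≈ 71.952*I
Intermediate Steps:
√((95 - 14)*(-65) + √(7027 + B)) = √((95 - 14)*(-65) + √(7027 + 703)) = √(81*(-65) + √7730) = √(-5265 + √7730)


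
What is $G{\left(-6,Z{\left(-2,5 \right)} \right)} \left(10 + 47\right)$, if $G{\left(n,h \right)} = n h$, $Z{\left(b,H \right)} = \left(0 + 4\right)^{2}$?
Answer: $-5472$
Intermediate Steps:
$Z{\left(b,H \right)} = 16$ ($Z{\left(b,H \right)} = 4^{2} = 16$)
$G{\left(n,h \right)} = h n$
$G{\left(-6,Z{\left(-2,5 \right)} \right)} \left(10 + 47\right) = 16 \left(-6\right) \left(10 + 47\right) = \left(-96\right) 57 = -5472$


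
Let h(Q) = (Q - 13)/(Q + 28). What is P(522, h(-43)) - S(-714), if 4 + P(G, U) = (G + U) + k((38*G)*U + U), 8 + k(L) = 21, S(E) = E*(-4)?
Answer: -34819/15 ≈ -2321.3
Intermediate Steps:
S(E) = -4*E
h(Q) = (-13 + Q)/(28 + Q)
k(L) = 13 (k(L) = -8 + 21 = 13)
P(G, U) = 9 + G + U (P(G, U) = -4 + ((G + U) + 13) = -4 + (13 + G + U) = 9 + G + U)
P(522, h(-43)) - S(-714) = (9 + 522 + (-13 - 43)/(28 - 43)) - (-4)*(-714) = (9 + 522 - 56/(-15)) - 1*2856 = (9 + 522 - 1/15*(-56)) - 2856 = (9 + 522 + 56/15) - 2856 = 8021/15 - 2856 = -34819/15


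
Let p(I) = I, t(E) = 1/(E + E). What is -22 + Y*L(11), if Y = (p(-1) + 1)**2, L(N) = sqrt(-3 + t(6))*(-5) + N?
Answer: -22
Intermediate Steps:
t(E) = 1/(2*E)
L(N) = N - 5*I*sqrt(105)/6 (L(N) = sqrt(-3 + (1/2)/6)*(-5) + N = sqrt(-3 + (1/2)*(1/6))*(-5) + N = sqrt(-3 + 1/12)*(-5) + N = sqrt(-35/12)*(-5) + N = (I*sqrt(105)/6)*(-5) + N = -5*I*sqrt(105)/6 + N = N - 5*I*sqrt(105)/6)
Y = 0 (Y = (-1 + 1)**2 = 0**2 = 0)
-22 + Y*L(11) = -22 + 0*(11 - 5*I*sqrt(105)/6) = -22 + 0 = -22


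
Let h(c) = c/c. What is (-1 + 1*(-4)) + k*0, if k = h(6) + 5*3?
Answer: -5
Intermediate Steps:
h(c) = 1
k = 16 (k = 1 + 5*3 = 1 + 15 = 16)
(-1 + 1*(-4)) + k*0 = (-1 + 1*(-4)) + 16*0 = (-1 - 4) + 0 = -5 + 0 = -5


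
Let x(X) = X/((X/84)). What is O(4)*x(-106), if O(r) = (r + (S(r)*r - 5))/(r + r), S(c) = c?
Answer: 315/2 ≈ 157.50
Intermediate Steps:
x(X) = 84 (x(X) = X/((X*(1/84))) = X/((X/84)) = X*(84/X) = 84)
O(r) = (-5 + r + r²)/(2*r) (O(r) = (r + (r*r - 5))/(r + r) = (r + (r² - 5))/((2*r)) = (r + (-5 + r²))*(1/(2*r)) = (-5 + r + r²)*(1/(2*r)) = (-5 + r + r²)/(2*r))
O(4)*x(-106) = ((½)*(-5 + 4*(1 + 4))/4)*84 = ((½)*(¼)*(-5 + 4*5))*84 = ((½)*(¼)*(-5 + 20))*84 = ((½)*(¼)*15)*84 = (15/8)*84 = 315/2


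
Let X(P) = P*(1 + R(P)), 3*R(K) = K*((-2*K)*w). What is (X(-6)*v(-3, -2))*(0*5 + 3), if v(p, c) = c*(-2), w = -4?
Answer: -6984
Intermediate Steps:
v(p, c) = -2*c
R(K) = 8*K**2/3 (R(K) = (K*(-2*K*(-4)))/3 = (K*(8*K))/3 = (8*K**2)/3 = 8*K**2/3)
X(P) = P*(1 + 8*P**2/3)
(X(-6)*v(-3, -2))*(0*5 + 3) = ((-6 + (8/3)*(-6)**3)*(-2*(-2)))*(0*5 + 3) = ((-6 + (8/3)*(-216))*4)*(0 + 3) = ((-6 - 576)*4)*3 = -582*4*3 = -2328*3 = -6984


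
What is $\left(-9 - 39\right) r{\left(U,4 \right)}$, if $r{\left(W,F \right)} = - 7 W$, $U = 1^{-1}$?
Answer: $336$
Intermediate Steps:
$U = 1$
$\left(-9 - 39\right) r{\left(U,4 \right)} = \left(-9 - 39\right) \left(\left(-7\right) 1\right) = \left(-48\right) \left(-7\right) = 336$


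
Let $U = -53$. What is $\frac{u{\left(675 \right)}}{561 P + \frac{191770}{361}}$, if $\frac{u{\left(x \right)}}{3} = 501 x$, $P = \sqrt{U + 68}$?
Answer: $- \frac{14046904157850}{115689119743} + \frac{14834400985305 \sqrt{15}}{115689119743} \approx 375.2$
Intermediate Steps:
$P = \sqrt{15}$ ($P = \sqrt{-53 + 68} = \sqrt{15} \approx 3.873$)
$u{\left(x \right)} = 1503 x$ ($u{\left(x \right)} = 3 \cdot 501 x = 1503 x$)
$\frac{u{\left(675 \right)}}{561 P + \frac{191770}{361}} = \frac{1503 \cdot 675}{561 \sqrt{15} + \frac{191770}{361}} = \frac{1014525}{561 \sqrt{15} + 191770 \cdot \frac{1}{361}} = \frac{1014525}{561 \sqrt{15} + \frac{191770}{361}} = \frac{1014525}{\frac{191770}{361} + 561 \sqrt{15}}$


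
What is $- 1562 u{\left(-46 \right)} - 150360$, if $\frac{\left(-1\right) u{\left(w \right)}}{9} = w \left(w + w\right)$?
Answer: $59343096$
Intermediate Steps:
$u{\left(w \right)} = - 18 w^{2}$ ($u{\left(w \right)} = - 9 w \left(w + w\right) = - 9 w 2 w = - 9 \cdot 2 w^{2} = - 18 w^{2}$)
$- 1562 u{\left(-46 \right)} - 150360 = - 1562 \left(- 18 \left(-46\right)^{2}\right) - 150360 = - 1562 \left(\left(-18\right) 2116\right) - 150360 = \left(-1562\right) \left(-38088\right) - 150360 = 59493456 - 150360 = 59343096$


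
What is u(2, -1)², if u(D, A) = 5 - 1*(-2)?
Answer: 49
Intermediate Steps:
u(D, A) = 7 (u(D, A) = 5 + 2 = 7)
u(2, -1)² = 7² = 49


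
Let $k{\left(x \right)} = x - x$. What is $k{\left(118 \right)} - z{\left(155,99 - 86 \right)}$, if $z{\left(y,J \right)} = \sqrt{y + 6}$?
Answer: $- \sqrt{161} \approx -12.689$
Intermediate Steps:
$k{\left(x \right)} = 0$
$z{\left(y,J \right)} = \sqrt{6 + y}$
$k{\left(118 \right)} - z{\left(155,99 - 86 \right)} = 0 - \sqrt{6 + 155} = 0 - \sqrt{161} = - \sqrt{161}$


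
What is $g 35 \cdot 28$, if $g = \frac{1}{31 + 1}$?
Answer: $\frac{245}{8} \approx 30.625$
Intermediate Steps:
$g = \frac{1}{32} \approx 0.03125$
$g 35 \cdot 28 = \frac{1}{32} \cdot 35 \cdot 28 = \frac{35}{32} \cdot 28 = \frac{245}{8}$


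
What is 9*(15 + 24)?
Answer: 351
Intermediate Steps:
9*(15 + 24) = 9*39 = 351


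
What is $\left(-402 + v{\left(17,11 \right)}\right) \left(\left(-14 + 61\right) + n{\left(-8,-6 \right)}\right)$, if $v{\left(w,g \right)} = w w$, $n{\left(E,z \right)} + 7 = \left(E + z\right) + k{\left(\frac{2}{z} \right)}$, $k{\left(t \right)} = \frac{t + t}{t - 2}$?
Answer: $- \frac{20792}{7} \approx -2970.3$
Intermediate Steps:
$k{\left(t \right)} = \frac{2 t}{-2 + t}$
$n{\left(E,z \right)} = -7 + E + z + \frac{4}{z \left(-2 + \frac{2}{z}\right)}$ ($n{\left(E,z \right)} = -7 + \left(\left(E + z\right) + \frac{2 \frac{2}{z}}{-2 + \frac{2}{z}}\right) = -7 + \left(\left(E + z\right) + \frac{4}{z \left(-2 + \frac{2}{z}\right)}\right) = -7 + \left(E + z + \frac{4}{z \left(-2 + \frac{2}{z}\right)}\right) = -7 + E + z + \frac{4}{z \left(-2 + \frac{2}{z}\right)}$)
$v{\left(w,g \right)} = w^{2}$
$\left(-402 + v{\left(17,11 \right)}\right) \left(\left(-14 + 61\right) + n{\left(-8,-6 \right)}\right) = \left(-402 + 17^{2}\right) \left(\left(-14 + 61\right) + \frac{-2 + \left(-1 - 6\right) \left(-7 - 8 - 6\right)}{-1 - 6}\right) = \left(-402 + 289\right) \left(47 + \frac{-2 - -147}{-7}\right) = - 113 \left(47 - \frac{-2 + 147}{7}\right) = - 113 \left(47 - \frac{145}{7}\right) = \left(-113\right) \frac{184}{7} = - \frac{20792}{7}$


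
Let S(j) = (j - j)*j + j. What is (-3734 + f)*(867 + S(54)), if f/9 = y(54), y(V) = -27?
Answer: -3662817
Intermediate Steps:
f = -243 (f = 9*(-27) = -243)
S(j) = j (S(j) = 0*j + j = 0 + j = j)
(-3734 + f)*(867 + S(54)) = (-3734 - 243)*(867 + 54) = -3977*921 = -3662817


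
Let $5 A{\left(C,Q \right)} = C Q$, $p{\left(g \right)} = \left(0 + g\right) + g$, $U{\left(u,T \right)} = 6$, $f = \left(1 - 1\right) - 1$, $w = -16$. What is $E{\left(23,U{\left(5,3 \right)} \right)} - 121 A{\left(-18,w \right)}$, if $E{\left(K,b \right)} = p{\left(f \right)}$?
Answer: $- \frac{34858}{5} \approx -6971.6$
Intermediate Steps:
$f = -1$ ($f = 0 - 1 = -1$)
$p{\left(g \right)} = 2 g$ ($p{\left(g \right)} = g + g = 2 g$)
$E{\left(K,b \right)} = -2$ ($E{\left(K,b \right)} = 2 \left(-1\right) = -2$)
$A{\left(C,Q \right)} = \frac{C Q}{5}$
$E{\left(23,U{\left(5,3 \right)} \right)} - 121 A{\left(-18,w \right)} = -2 - 121 \cdot \frac{1}{5} \left(-18\right) \left(-16\right) = -2 - \frac{34848}{5} = - \frac{34858}{5}$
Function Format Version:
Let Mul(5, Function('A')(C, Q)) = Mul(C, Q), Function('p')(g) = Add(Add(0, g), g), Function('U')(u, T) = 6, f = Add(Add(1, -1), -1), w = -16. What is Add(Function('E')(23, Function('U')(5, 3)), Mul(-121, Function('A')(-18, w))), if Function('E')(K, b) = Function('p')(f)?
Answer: Rational(-34858, 5) ≈ -6971.6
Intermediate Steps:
f = -1 (f = Add(0, -1) = -1)
Function('p')(g) = Mul(2, g) (Function('p')(g) = Add(g, g) = Mul(2, g))
Function('E')(K, b) = -2 (Function('E')(K, b) = Mul(2, -1) = -2)
Function('A')(C, Q) = Mul(Rational(1, 5), C, Q) (Function('A')(C, Q) = Mul(Rational(1, 5), Mul(C, Q)) = Mul(Rational(1, 5), C, Q))
Add(Function('E')(23, Function('U')(5, 3)), Mul(-121, Function('A')(-18, w))) = Add(-2, Mul(-121, Mul(Rational(1, 5), -18, -16))) = Add(-2, Mul(-121, Rational(288, 5))) = Add(-2, Rational(-34848, 5)) = Rational(-34858, 5)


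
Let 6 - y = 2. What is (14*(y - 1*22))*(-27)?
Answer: 6804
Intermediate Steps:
y = 4 (y = 6 - 1*2 = 6 - 2 = 4)
(14*(y - 1*22))*(-27) = (14*(4 - 1*22))*(-27) = (14*(4 - 22))*(-27) = (14*(-18))*(-27) = -252*(-27) = 6804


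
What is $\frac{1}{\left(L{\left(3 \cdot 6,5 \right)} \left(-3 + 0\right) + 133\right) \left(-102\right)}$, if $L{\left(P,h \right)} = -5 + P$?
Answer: $- \frac{1}{9588} \approx -0.0001043$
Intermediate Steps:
$\frac{1}{\left(L{\left(3 \cdot 6,5 \right)} \left(-3 + 0\right) + 133\right) \left(-102\right)} = \frac{1}{\left(\left(-5 + 3 \cdot 6\right) \left(-3 + 0\right) + 133\right) \left(-102\right)} = \frac{1}{\left(\left(-5 + 18\right) \left(-3\right) + 133\right) \left(-102\right)} = \frac{1}{\left(13 \left(-3\right) + 133\right) \left(-102\right)} = \frac{1}{\left(-39 + 133\right) \left(-102\right)} = \frac{1}{94 \left(-102\right)} = \frac{1}{-9588} = - \frac{1}{9588}$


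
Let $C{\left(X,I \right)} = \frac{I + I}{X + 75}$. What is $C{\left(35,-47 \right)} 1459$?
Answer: $- \frac{68573}{55} \approx -1246.8$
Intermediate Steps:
$C{\left(X,I \right)} = \frac{2 I}{75 + X}$
$C{\left(35,-47 \right)} 1459 = 2 \left(-47\right) \frac{1}{75 + 35} \cdot 1459 = 2 \left(-47\right) \frac{1}{110} \cdot 1459 = \left(- \frac{47}{55}\right) 1459 = - \frac{68573}{55}$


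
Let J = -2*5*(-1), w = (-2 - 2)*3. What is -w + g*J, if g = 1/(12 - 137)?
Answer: 298/25 ≈ 11.920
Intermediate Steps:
g = -1/125 (g = 1/(-125) = -1/125 ≈ -0.0080000)
w = -12 (w = -4*3 = -12)
J = 10 (J = -10*(-1) = 10)
-w + g*J = -1*(-12) - 1/125*10 = 12 - 2/25 = 298/25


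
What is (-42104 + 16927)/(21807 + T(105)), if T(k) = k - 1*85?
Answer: -25177/21827 ≈ -1.1535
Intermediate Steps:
T(k) = -85 + k (T(k) = k - 85 = -85 + k)
(-42104 + 16927)/(21807 + T(105)) = (-42104 + 16927)/(21807 + (-85 + 105)) = -25177/(21807 + 20) = -25177/21827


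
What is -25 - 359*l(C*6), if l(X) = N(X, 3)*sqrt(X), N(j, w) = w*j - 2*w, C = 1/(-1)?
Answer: -25 + 8616*I*sqrt(6) ≈ -25.0 + 21105.0*I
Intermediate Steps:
C = -1
N(j, w) = -2*w + j*w (N(j, w) = j*w - 2*w = -2*w + j*w)
l(X) = sqrt(X)*(-6 + 3*X) (l(X) = (3*(-2 + X))*sqrt(X) = (-6 + 3*X)*sqrt(X) = sqrt(X)*(-6 + 3*X))
-25 - 359*l(C*6) = -25 - 1077*sqrt(-1*6)*(-2 - 1*6) = -25 - 1077*sqrt(-6)*(-2 - 6) = -25 - 1077*I*sqrt(6)*(-8) = -25 - (-8616)*I*sqrt(6) = -25 + 8616*I*sqrt(6)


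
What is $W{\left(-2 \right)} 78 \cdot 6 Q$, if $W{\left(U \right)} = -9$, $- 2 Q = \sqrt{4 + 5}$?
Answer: $6318$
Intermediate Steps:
$Q = - \frac{3}{2}$ ($Q = - \frac{\sqrt{4 + 5}}{2} = - \frac{\sqrt{9}}{2} = \left(- \frac{1}{2}\right) 3 = - \frac{3}{2} \approx -1.5$)
$W{\left(-2 \right)} 78 \cdot 6 Q = \left(-9\right) 78 \cdot 6 \left(- \frac{3}{2}\right) = \left(-702\right) \left(-9\right) = 6318$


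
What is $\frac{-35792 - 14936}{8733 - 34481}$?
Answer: $\frac{12682}{6437} \approx 1.9702$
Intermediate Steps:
$\frac{-35792 - 14936}{8733 - 34481} = - \frac{50728}{-25748} = \left(-50728\right) \left(- \frac{1}{25748}\right) = \frac{12682}{6437}$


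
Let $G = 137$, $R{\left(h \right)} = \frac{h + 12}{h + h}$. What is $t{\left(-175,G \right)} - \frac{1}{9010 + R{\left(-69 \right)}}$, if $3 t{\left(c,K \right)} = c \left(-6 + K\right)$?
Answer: $- \frac{9501931213}{1243437} \approx -7641.7$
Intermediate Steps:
$R{\left(h \right)} = \frac{12 + h}{2 h}$
$t{\left(c,K \right)} = \frac{c \left(-6 + K\right)}{3}$
$t{\left(-175,G \right)} - \frac{1}{9010 + R{\left(-69 \right)}} = \frac{1}{3} \left(-175\right) \left(-6 + 137\right) - \frac{1}{9010 + \frac{12 - 69}{2 \left(-69\right)}} = \frac{1}{3} \left(-175\right) 131 - \frac{1}{9010 + \frac{1}{2} \left(- \frac{1}{69}\right) \left(-57\right)} = - \frac{22925}{3} - \frac{1}{9010 + \frac{19}{46}} = - \frac{22925}{3} - \frac{1}{\frac{414479}{46}} = - \frac{22925}{3} - \frac{46}{414479} = - \frac{9501931213}{1243437}$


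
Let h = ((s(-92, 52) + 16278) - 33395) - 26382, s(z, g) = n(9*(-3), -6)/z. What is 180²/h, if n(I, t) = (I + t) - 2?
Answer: -2980800/4001873 ≈ -0.74485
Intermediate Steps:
n(I, t) = -2 + I + t
s(z, g) = -35/z (s(z, g) = (-2 + 9*(-3) - 6)/z = (-2 - 27 - 6)/z = -35/z)
h = -4001873/92 (h = ((-35/(-92) + 16278) - 33395) - 26382 = ((-35*(-1/92) + 16278) - 33395) - 26382 = ((35/92 + 16278) - 33395) - 26382 = (1497611/92 - 33395) - 26382 = -1574729/92 - 26382 = -4001873/92 ≈ -43499.)
180²/h = 180²/(-4001873/92) = 32400*(-92/4001873) = -2980800/4001873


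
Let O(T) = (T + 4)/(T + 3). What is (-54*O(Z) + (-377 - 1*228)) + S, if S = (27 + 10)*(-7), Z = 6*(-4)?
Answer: -6408/7 ≈ -915.43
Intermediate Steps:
Z = -24
O(T) = (4 + T)/(3 + T)
S = -259 (S = 37*(-7) = -259)
(-54*O(Z) + (-377 - 1*228)) + S = (-54*(4 - 24)/(3 - 24) + (-377 - 1*228)) - 259 = (-54*(-20)/(-21) + (-377 - 228)) - 259 = (-(-18)*(-20)/7 - 605) - 259 = (-54*20/21 - 605) - 259 = (-360/7 - 605) - 259 = -4595/7 - 259 = -6408/7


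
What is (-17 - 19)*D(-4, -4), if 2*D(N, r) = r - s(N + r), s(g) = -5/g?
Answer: 333/4 ≈ 83.250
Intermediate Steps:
D(N, r) = r/2 + 5/(2*(N + r)) (D(N, r) = (r - (-5)/(N + r))/2 = (r + 5/(N + r))/2 = r/2 + 5/(2*(N + r)))
(-17 - 19)*D(-4, -4) = (-17 - 19)*((5 - 4*(-4 - 4))/(2*(-4 - 4))) = -18*(5 - 4*(-8))/(-8) = -18*(-1)*(5 + 32)/8 = -18*(-1)*37/8 = -36*(-37/16) = 333/4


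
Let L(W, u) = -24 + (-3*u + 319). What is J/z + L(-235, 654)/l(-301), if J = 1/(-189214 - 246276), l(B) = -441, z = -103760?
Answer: 75325799481241/19927221098400 ≈ 3.7800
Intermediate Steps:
J = -1/435490 (J = 1/(-435490) = -1/435490 ≈ -2.2963e-6)
L(W, u) = 295 - 3*u (L(W, u) = -24 + (319 - 3*u) = 295 - 3*u)
J/z + L(-235, 654)/l(-301) = -1/435490/(-103760) + (295 - 3*654)/(-441) = -1/435490*(-1/103760) + (295 - 1962)*(-1/441) = 1/45186442400 - 1667*(-1/441) = 1/45186442400 + 1667/441 = 75325799481241/19927221098400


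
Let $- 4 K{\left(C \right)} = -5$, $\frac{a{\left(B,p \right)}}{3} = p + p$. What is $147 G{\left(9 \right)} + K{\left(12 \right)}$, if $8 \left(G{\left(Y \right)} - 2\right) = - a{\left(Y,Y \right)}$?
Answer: $-697$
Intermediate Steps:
$a{\left(B,p \right)} = 6 p$ ($a{\left(B,p \right)} = 3 \left(p + p\right) = 3 \cdot 2 p = 6 p$)
$K{\left(C \right)} = \frac{5}{4}$ ($K{\left(C \right)} = \left(- \frac{1}{4}\right) \left(-5\right) = \frac{5}{4}$)
$G{\left(Y \right)} = 2 - \frac{3 Y}{4}$ ($G{\left(Y \right)} = 2 + \frac{\left(-1\right) 6 Y}{8} = 2 + \frac{\left(-6\right) Y}{8} = 2 - \frac{3 Y}{4}$)
$147 G{\left(9 \right)} + K{\left(12 \right)} = 147 \left(2 - \frac{27}{4}\right) + \frac{5}{4} = 147 \left(- \frac{19}{4}\right) + \frac{5}{4} = - \frac{2793}{4} + \frac{5}{4} = -697$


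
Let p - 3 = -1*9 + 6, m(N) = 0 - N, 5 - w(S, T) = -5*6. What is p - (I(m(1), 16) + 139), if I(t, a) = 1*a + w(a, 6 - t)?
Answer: -190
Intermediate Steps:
w(S, T) = 35 (w(S, T) = 5 - (-5)*6 = 5 - 1*(-30) = 5 + 30 = 35)
m(N) = -N
I(t, a) = 35 + a (I(t, a) = 1*a + 35 = a + 35 = 35 + a)
p = 0 (p = 3 + (-1*9 + 6) = 3 + (-9 + 6) = 3 - 3 = 0)
p - (I(m(1), 16) + 139) = 0 - ((35 + 16) + 139) = 0 - (51 + 139) = 0 - 1*190 = 0 - 190 = -190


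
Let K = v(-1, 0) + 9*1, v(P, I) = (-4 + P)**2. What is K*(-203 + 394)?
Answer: 6494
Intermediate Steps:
K = 34 (K = (-4 - 1)**2 + 9*1 = (-5)**2 + 9 = 25 + 9 = 34)
K*(-203 + 394) = 34*(-203 + 394) = 34*191 = 6494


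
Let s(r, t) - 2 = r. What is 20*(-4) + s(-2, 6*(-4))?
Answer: -80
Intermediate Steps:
s(r, t) = 2 + r
20*(-4) + s(-2, 6*(-4)) = 20*(-4) + (2 - 2) = -80 + 0 = -80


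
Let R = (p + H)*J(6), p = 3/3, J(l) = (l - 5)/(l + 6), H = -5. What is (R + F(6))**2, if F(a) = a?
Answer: 289/9 ≈ 32.111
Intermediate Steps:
J(l) = (-5 + l)/(6 + l)
p = 1 (p = 3*(1/3) = 1)
R = -1/3 (R = (1 - 5)*((-5 + 6)/(6 + 6)) = -4/12 = -1/3 ≈ -0.33333)
(R + F(6))**2 = (-1/3 + 6)**2 = (17/3)**2 = 289/9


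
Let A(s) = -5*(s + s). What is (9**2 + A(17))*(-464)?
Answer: 41296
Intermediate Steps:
A(s) = -10*s
(9**2 + A(17))*(-464) = (9**2 - 10*17)*(-464) = (81 - 170)*(-464) = -89*(-464) = 41296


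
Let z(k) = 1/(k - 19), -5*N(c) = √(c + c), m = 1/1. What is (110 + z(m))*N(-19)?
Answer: -1979*I*√38/90 ≈ -135.55*I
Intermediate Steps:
m = 1
N(c) = -√2*√c/5 (N(c) = -√(c + c)/5 = -√2*√c/5)
z(k) = 1/(-19 + k)
(110 + z(m))*N(-19) = (110 + 1/(-19 + 1))*(-√2*√(-19)/5) = (110 + 1/(-18))*(-√2*I*√19/5) = (110 - 1/18)*(-I*√38/5) = 1979*(-I*√38/5)/18 = -1979*I*√38/90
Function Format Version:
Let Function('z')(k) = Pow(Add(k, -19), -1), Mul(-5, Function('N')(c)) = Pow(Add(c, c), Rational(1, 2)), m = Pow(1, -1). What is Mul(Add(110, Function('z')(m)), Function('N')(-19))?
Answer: Mul(Rational(-1979, 90), I, Pow(38, Rational(1, 2))) ≈ Mul(-135.55, I)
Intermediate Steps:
m = 1
Function('N')(c) = Mul(Rational(-1, 5), Pow(2, Rational(1, 2)), Pow(c, Rational(1, 2))) (Function('N')(c) = Mul(Rational(-1, 5), Pow(Add(c, c), Rational(1, 2))) = Mul(Rational(-1, 5), Pow(Mul(2, c), Rational(1, 2))) = Mul(Rational(-1, 5), Mul(Pow(2, Rational(1, 2)), Pow(c, Rational(1, 2)))) = Mul(Rational(-1, 5), Pow(2, Rational(1, 2)), Pow(c, Rational(1, 2))))
Function('z')(k) = Pow(Add(-19, k), -1)
Mul(Add(110, Function('z')(m)), Function('N')(-19)) = Mul(Add(110, Pow(Add(-19, 1), -1)), Mul(Rational(-1, 5), Pow(2, Rational(1, 2)), Pow(-19, Rational(1, 2)))) = Mul(Add(110, Pow(-18, -1)), Mul(Rational(-1, 5), Pow(2, Rational(1, 2)), Mul(I, Pow(19, Rational(1, 2))))) = Mul(Add(110, Rational(-1, 18)), Mul(Rational(-1, 5), I, Pow(38, Rational(1, 2)))) = Mul(Rational(1979, 18), Mul(Rational(-1, 5), I, Pow(38, Rational(1, 2)))) = Mul(Rational(-1979, 90), I, Pow(38, Rational(1, 2)))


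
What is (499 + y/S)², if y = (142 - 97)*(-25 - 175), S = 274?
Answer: 4078482769/18769 ≈ 2.1730e+5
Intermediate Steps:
y = -9000 (y = 45*(-200) = -9000)
(499 + y/S)² = (499 - 9000/274)² = (499 - 9000*1/274)² = (499 - 4500/137)² = (63863/137)² = 4078482769/18769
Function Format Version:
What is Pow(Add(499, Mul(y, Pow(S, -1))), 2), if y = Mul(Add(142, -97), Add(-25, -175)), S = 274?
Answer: Rational(4078482769, 18769) ≈ 2.1730e+5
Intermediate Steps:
y = -9000 (y = Mul(45, -200) = -9000)
Pow(Add(499, Mul(y, Pow(S, -1))), 2) = Pow(Add(499, Mul(-9000, Pow(274, -1))), 2) = Pow(Add(499, Mul(-9000, Rational(1, 274))), 2) = Pow(Add(499, Rational(-4500, 137)), 2) = Pow(Rational(63863, 137), 2) = Rational(4078482769, 18769)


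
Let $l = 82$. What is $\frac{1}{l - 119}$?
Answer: $- \frac{1}{37} \approx -0.027027$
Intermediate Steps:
$\frac{1}{l - 119} = \frac{1}{82 - 119} = \frac{1}{-37} = - \frac{1}{37}$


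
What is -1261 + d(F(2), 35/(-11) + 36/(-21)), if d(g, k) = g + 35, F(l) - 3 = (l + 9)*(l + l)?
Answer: -1179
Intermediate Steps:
F(l) = 3 + 2*l*(9 + l) (F(l) = 3 + (l + 9)*(l + l) = 3 + (9 + l)*(2*l) = 3 + 2*l*(9 + l))
d(g, k) = 35 + g
-1261 + d(F(2), 35/(-11) + 36/(-21)) = -1261 + (35 + (3 + 2*2**2 + 18*2)) = -1261 + (35 + (3 + 2*4 + 36)) = -1261 + (35 + (3 + 8 + 36)) = -1261 + (35 + 47) = -1261 + 82 = -1179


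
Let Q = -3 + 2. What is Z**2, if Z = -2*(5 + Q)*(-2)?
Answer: 256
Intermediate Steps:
Q = -1
Z = 16 (Z = -2*(5 - 1)*(-2) = -8*(-2) = -2*(-8) = 16)
Z**2 = 16**2 = 256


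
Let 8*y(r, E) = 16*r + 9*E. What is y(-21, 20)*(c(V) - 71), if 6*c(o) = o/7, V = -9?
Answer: 38883/28 ≈ 1388.7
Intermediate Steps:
c(o) = o/42 (c(o) = (o/7)/6 = o/42)
y(r, E) = 2*r + 9*E/8 (y(r, E) = (16*r + 9*E)/8 = (9*E + 16*r)/8 = 2*r + 9*E/8)
y(-21, 20)*(c(V) - 71) = (2*(-21) + (9/8)*20)*((1/42)*(-9) - 71) = (-42 + 45/2)*(-3/14 - 71) = -39/2*(-997/14) = 38883/28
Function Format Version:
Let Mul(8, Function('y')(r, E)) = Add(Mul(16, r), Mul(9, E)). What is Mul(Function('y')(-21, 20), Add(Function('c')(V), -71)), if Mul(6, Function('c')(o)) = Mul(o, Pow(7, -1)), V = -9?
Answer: Rational(38883, 28) ≈ 1388.7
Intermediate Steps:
Function('c')(o) = Mul(Rational(1, 42), o) (Function('c')(o) = Mul(Rational(1, 6), Mul(o, Pow(7, -1))) = Mul(Rational(1, 6), Mul(o, Rational(1, 7))) = Mul(Rational(1, 6), Mul(Rational(1, 7), o)) = Mul(Rational(1, 42), o))
Function('y')(r, E) = Add(Mul(2, r), Mul(Rational(9, 8), E)) (Function('y')(r, E) = Mul(Rational(1, 8), Add(Mul(16, r), Mul(9, E))) = Mul(Rational(1, 8), Add(Mul(9, E), Mul(16, r))) = Add(Mul(2, r), Mul(Rational(9, 8), E)))
Mul(Function('y')(-21, 20), Add(Function('c')(V), -71)) = Mul(Add(Mul(2, -21), Mul(Rational(9, 8), 20)), Add(Mul(Rational(1, 42), -9), -71)) = Mul(Add(-42, Rational(45, 2)), Add(Rational(-3, 14), -71)) = Mul(Rational(-39, 2), Rational(-997, 14)) = Rational(38883, 28)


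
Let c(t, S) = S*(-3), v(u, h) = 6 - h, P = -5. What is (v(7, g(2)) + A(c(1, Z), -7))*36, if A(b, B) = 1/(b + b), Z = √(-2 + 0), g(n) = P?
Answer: 396 + 3*I*√2 ≈ 396.0 + 4.2426*I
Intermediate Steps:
g(n) = -5
Z = I*√2 (Z = √(-2) = I*√2 ≈ 1.4142*I)
c(t, S) = -3*S
A(b, B) = 1/(2*b)
(v(7, g(2)) + A(c(1, Z), -7))*36 = ((6 - 1*(-5)) + 1/(2*((-3*I*√2))))*36 = ((6 + 5) + 1/(2*((-3*I*√2))))*36 = (11 + (I*√2/6)/2)*36 = (11 + I*√2/12)*36 = 396 + 3*I*√2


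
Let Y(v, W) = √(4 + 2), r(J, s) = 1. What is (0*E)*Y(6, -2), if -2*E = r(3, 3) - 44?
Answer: 0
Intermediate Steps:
E = 43/2 (E = -(1 - 44)/2 = -½*(-43) = 43/2 ≈ 21.500)
Y(v, W) = √6
(0*E)*Y(6, -2) = (0*(43/2))*√6 = 0*√6 = 0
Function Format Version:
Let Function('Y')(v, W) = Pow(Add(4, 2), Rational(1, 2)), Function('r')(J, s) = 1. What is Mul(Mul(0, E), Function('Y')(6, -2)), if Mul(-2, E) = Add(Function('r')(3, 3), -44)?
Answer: 0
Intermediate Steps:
E = Rational(43, 2) (E = Mul(Rational(-1, 2), Add(1, -44)) = Mul(Rational(-1, 2), -43) = Rational(43, 2) ≈ 21.500)
Function('Y')(v, W) = Pow(6, Rational(1, 2))
Mul(Mul(0, E), Function('Y')(6, -2)) = Mul(Mul(0, Rational(43, 2)), Pow(6, Rational(1, 2))) = Mul(0, Pow(6, Rational(1, 2))) = 0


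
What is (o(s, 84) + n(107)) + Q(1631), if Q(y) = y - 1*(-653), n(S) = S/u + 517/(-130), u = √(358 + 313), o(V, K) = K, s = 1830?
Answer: 307323/130 + 107*√671/671 ≈ 2368.2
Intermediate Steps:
u = √671 ≈ 25.904
n(S) = -517/130 + S*√671/671 (n(S) = S/(√671) + 517/(-130) = S*(√671/671) + 517*(-1/130) = S*√671/671 - 517/130 = -517/130 + S*√671/671)
Q(y) = 653 + y (Q(y) = y + 653 = 653 + y)
(o(s, 84) + n(107)) + Q(1631) = (84 + (-517/130 + (1/671)*107*√671)) + (653 + 1631) = (84 + (-517/130 + 107*√671/671)) + 2284 = (10403/130 + 107*√671/671) + 2284 = 307323/130 + 107*√671/671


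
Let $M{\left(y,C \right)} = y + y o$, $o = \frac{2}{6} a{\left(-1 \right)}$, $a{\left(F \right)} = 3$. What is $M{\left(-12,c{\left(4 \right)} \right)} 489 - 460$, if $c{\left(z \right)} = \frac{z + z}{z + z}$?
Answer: $-12196$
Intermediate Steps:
$c{\left(z \right)} = 1$ ($c{\left(z \right)} = \frac{2 z}{2 z} = 2 z \frac{1}{2 z} = 1$)
$o = 1$ ($o = \frac{2}{6} \cdot 3 = 2 \cdot \frac{1}{6} \cdot 3 = \frac{1}{3} \cdot 3 = 1$)
$M{\left(y,C \right)} = 2 y$ ($M{\left(y,C \right)} = y + y 1 = y + y = 2 y$)
$M{\left(-12,c{\left(4 \right)} \right)} 489 - 460 = 2 \left(-12\right) 489 - 460 = \left(-24\right) 489 - 460 = -11736 - 460 = -12196$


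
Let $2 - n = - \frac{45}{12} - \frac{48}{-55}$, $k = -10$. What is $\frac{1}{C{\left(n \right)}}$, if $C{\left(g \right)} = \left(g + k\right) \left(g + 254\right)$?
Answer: $- \frac{48400}{64186031} \approx -0.00075406$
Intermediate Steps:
$n = \frac{1073}{220}$ ($n = 2 - \left(- \frac{45}{12} - \frac{48}{-55}\right) = 2 - \left(\left(-45\right) \frac{1}{12} - - \frac{48}{55}\right) = 2 - \left(- \frac{15}{4} + \frac{48}{55}\right) = 2 - - \frac{633}{220} = 2 + \frac{633}{220} = \frac{1073}{220} \approx 4.8773$)
$C{\left(g \right)} = \left(-10 + g\right) \left(254 + g\right)$ ($C{\left(g \right)} = \left(g - 10\right) \left(g + 254\right) = \left(-10 + g\right) \left(254 + g\right)$)
$\frac{1}{C{\left(n \right)}} = \frac{1}{-2540 + \left(\frac{1073}{220}\right)^{2} + 244 \cdot \frac{1073}{220}} = \frac{1}{-2540 + \frac{1151329}{48400} + \frac{65453}{55}} = \frac{1}{- \frac{64186031}{48400}} = - \frac{48400}{64186031}$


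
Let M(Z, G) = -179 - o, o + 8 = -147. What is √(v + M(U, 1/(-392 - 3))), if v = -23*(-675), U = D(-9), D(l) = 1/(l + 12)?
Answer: √15501 ≈ 124.50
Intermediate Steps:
o = -155 (o = -8 - 147 = -155)
D(l) = 1/(12 + l)
U = ⅓ (U = 1/(12 - 9) = 1/3 = ⅓ ≈ 0.33333)
M(Z, G) = -24 (M(Z, G) = -179 - 1*(-155) = -179 + 155 = -24)
v = 15525
√(v + M(U, 1/(-392 - 3))) = √(15525 - 24) = √15501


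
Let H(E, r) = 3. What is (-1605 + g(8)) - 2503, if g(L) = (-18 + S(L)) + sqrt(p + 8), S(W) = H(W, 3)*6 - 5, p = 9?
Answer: -4113 + sqrt(17) ≈ -4108.9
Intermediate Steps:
S(W) = 13 (S(W) = 3*6 - 5 = 18 - 5 = 13)
g(L) = -5 + sqrt(17) (g(L) = (-18 + 13) + sqrt(9 + 8) = -5 + sqrt(17))
(-1605 + g(8)) - 2503 = (-1605 + (-5 + sqrt(17))) - 2503 = (-1610 + sqrt(17)) - 2503 = -4113 + sqrt(17)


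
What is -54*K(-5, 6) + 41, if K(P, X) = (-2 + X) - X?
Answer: 149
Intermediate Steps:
K(P, X) = -2
-54*K(-5, 6) + 41 = -54*(-2) + 41 = 108 + 41 = 149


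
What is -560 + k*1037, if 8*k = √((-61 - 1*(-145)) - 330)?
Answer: -560 + 1037*I*√246/8 ≈ -560.0 + 2033.1*I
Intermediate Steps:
k = I*√246/8 (k = √((-61 - 1*(-145)) - 330)/8 = √((-61 + 145) - 330)/8 = √(84 - 330)/8 = √(-246)/8 = (I*√246)/8 = I*√246/8 ≈ 1.9605*I)
-560 + k*1037 = -560 + (I*√246/8)*1037 = -560 + 1037*I*√246/8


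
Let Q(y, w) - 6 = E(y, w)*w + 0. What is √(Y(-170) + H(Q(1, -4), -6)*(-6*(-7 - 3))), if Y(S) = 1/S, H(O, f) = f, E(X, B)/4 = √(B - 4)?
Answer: 7*I*√212330/170 ≈ 18.974*I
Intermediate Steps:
E(X, B) = 4*√(-4 + B) (E(X, B) = 4*√(B - 4) = 4*√(-4 + B))
Q(y, w) = 6 + 4*w*√(-4 + w) (Q(y, w) = 6 + ((4*√(-4 + w))*w + 0) = 6 + (4*w*√(-4 + w) + 0) = 6 + 4*w*√(-4 + w))
√(Y(-170) + H(Q(1, -4), -6)*(-6*(-7 - 3))) = √(1/(-170) - (-36)*(-7 - 3)) = √(-1/170 - (-36)*(-10)) = √(-1/170 - 6*60) = √(-1/170 - 360) = √(-61201/170) = 7*I*√212330/170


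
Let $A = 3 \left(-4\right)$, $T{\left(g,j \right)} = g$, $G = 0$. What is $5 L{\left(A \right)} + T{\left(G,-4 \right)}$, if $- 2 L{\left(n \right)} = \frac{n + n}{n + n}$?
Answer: $- \frac{5}{2} \approx -2.5$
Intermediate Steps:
$A = -12$
$L{\left(n \right)} = - \frac{1}{2}$ ($L{\left(n \right)} = - \frac{\left(n + n\right) \frac{1}{n + n}}{2} = - \frac{2 n \frac{1}{2 n}}{2} = \left(- \frac{1}{2}\right) 1 = - \frac{1}{2}$)
$5 L{\left(A \right)} + T{\left(G,-4 \right)} = 5 \left(- \frac{1}{2}\right) + 0 = - \frac{5}{2} + 0 = - \frac{5}{2}$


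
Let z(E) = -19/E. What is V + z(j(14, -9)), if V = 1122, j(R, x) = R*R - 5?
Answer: 214283/191 ≈ 1121.9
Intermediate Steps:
j(R, x) = -5 + R² (j(R, x) = R² - 5 = -5 + R²)
V + z(j(14, -9)) = 1122 - 19/(-5 + 14²) = 1122 - 19/(-5 + 196) = 1122 - 19/191 = 214283/191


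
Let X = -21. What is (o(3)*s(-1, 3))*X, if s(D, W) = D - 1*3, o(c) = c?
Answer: 252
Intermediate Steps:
s(D, W) = -3 + D (s(D, W) = D - 3 = -3 + D)
(o(3)*s(-1, 3))*X = (3*(-3 - 1))*(-21) = (3*(-4))*(-21) = -12*(-21) = 252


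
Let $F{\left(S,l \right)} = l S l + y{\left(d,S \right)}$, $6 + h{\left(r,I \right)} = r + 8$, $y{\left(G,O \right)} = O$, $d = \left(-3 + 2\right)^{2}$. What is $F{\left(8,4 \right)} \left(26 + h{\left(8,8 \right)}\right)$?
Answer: $4896$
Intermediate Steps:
$d = 1$ ($d = \left(-1\right)^{2} = 1$)
$h{\left(r,I \right)} = 2 + r$ ($h{\left(r,I \right)} = -6 + \left(r + 8\right) = -6 + \left(8 + r\right) = 2 + r$)
$F{\left(S,l \right)} = S + S l^{2}$ ($F{\left(S,l \right)} = l S l + S = S l l + S = S l^{2} + S = S + S l^{2}$)
$F{\left(8,4 \right)} \left(26 + h{\left(8,8 \right)}\right) = 8 \left(1 + 4^{2}\right) \left(26 + \left(2 + 8\right)\right) = 8 \left(1 + 16\right) \left(26 + 10\right) = 8 \cdot 17 \cdot 36 = 136 \cdot 36 = 4896$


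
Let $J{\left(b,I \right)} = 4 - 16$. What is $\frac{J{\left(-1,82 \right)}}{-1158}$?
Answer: $\frac{2}{193} \approx 0.010363$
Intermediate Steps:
$J{\left(b,I \right)} = -12$
$\frac{J{\left(-1,82 \right)}}{-1158} = - \frac{12}{-1158} = \left(-12\right) \left(- \frac{1}{1158}\right) = \frac{2}{193}$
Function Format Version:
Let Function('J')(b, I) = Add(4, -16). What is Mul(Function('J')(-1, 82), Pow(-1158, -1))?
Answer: Rational(2, 193) ≈ 0.010363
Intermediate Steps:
Function('J')(b, I) = -12
Mul(Function('J')(-1, 82), Pow(-1158, -1)) = Mul(-12, Pow(-1158, -1)) = Mul(-12, Rational(-1, 1158)) = Rational(2, 193)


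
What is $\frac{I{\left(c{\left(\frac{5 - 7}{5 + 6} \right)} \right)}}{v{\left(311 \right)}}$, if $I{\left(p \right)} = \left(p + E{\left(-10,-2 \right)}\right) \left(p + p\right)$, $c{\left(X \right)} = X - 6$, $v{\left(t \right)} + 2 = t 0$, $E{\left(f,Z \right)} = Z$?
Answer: $- \frac{6120}{121} \approx -50.578$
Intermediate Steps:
$v{\left(t \right)} = -2$ ($v{\left(t \right)} = -2 + t 0 = -2 + 0 = -2$)
$c{\left(X \right)} = -6 + X$
$I{\left(p \right)} = 2 p \left(-2 + p\right)$ ($I{\left(p \right)} = \left(p - 2\right) \left(p + p\right) = \left(-2 + p\right) 2 p = 2 p \left(-2 + p\right)$)
$\frac{I{\left(c{\left(\frac{5 - 7}{5 + 6} \right)} \right)}}{v{\left(311 \right)}} = \frac{2 \left(-6 + \frac{5 - 7}{5 + 6}\right) \left(-2 - \left(6 - \frac{5 - 7}{5 + 6}\right)\right)}{-2} = 2 \left(-6 - \frac{2}{11}\right) \left(-2 - \left(6 + \frac{2}{11}\right)\right) \left(- \frac{1}{2}\right) = 2 \left(-6 - \frac{2}{11}\right) \left(-2 - \frac{68}{11}\right) \left(- \frac{1}{2}\right) = 2 \left(- \frac{68}{11}\right) \left(-2 - \frac{68}{11}\right) \left(- \frac{1}{2}\right) = 2 \left(- \frac{68}{11}\right) \left(- \frac{90}{11}\right) \left(- \frac{1}{2}\right) = \frac{12240}{121} \left(- \frac{1}{2}\right) = - \frac{6120}{121}$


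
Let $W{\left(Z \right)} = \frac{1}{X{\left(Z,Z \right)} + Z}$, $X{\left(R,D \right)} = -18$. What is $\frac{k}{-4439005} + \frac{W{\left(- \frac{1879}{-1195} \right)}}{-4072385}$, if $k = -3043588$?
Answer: $\frac{48663923466179551}{70975242009282935} \approx 0.68565$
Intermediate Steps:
$W{\left(Z \right)} = \frac{1}{-18 + Z}$
$\frac{k}{-4439005} + \frac{W{\left(- \frac{1879}{-1195} \right)}}{-4072385} = - \frac{3043588}{-4439005} + \frac{1}{\left(-18 - \frac{1879}{-1195}\right) \left(-4072385\right)} = \left(-3043588\right) \left(- \frac{1}{4439005}\right) + \frac{1}{-18 - - \frac{1879}{1195}} \left(- \frac{1}{4072385}\right) = \frac{3043588}{4439005} + \frac{1}{-18 + \frac{1879}{1195}} \left(- \frac{1}{4072385}\right) = \frac{3043588}{4439005} + \frac{1}{- \frac{19631}{1195}} \left(- \frac{1}{4072385}\right) = \frac{3043588}{4439005} - - \frac{239}{15988997987} = \frac{3043588}{4439005} + \frac{239}{15988997987} = \frac{48663923466179551}{70975242009282935}$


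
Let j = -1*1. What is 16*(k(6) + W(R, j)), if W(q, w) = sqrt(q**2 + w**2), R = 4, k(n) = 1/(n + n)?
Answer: 4/3 + 16*sqrt(17) ≈ 67.303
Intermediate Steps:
k(n) = 1/(2*n)
j = -1
16*(k(6) + W(R, j)) = 16*((1/2)/6 + sqrt(4**2 + (-1)**2)) = 16*((1/2)*(1/6) + sqrt(16 + 1)) = 16*(1/12 + sqrt(17)) = 4/3 + 16*sqrt(17)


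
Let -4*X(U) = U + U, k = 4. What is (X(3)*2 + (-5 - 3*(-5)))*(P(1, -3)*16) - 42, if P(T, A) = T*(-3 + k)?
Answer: 70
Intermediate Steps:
X(U) = -U/2 (X(U) = -(U + U)/4 = -U/2)
P(T, A) = T (P(T, A) = T*(-3 + 4) = T*1 = T)
(X(3)*2 + (-5 - 3*(-5)))*(P(1, -3)*16) - 42 = (-½*3*2 + (-5 - 3*(-5)))*(1*16) - 42 = (-3/2*2 + (-5 + 15))*16 - 42 = (-3 + 10)*16 - 42 = 7*16 - 42 = 112 - 42 = 70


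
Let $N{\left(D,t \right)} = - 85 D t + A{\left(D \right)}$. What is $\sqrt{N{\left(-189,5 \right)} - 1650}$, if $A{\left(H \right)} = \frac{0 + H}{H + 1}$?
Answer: $\frac{\sqrt{695181183}}{94} \approx 280.49$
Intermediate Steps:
$A{\left(H \right)} = \frac{H}{1 + H}$
$N{\left(D,t \right)} = \frac{D}{1 + D} - 85 D t$ ($N{\left(D,t \right)} = - 85 D t + \frac{D}{1 + D} = \frac{D}{1 + D} - 85 D t$)
$\sqrt{N{\left(-189,5 \right)} - 1650} = \sqrt{- \frac{189 \left(1 - 425 \left(1 - 189\right)\right)}{1 - 189} - 1650} = \sqrt{- \frac{189 \left(1 - 425 \left(-188\right)\right)}{-188} - 1650} = \sqrt{\left(-189\right) \left(- \frac{1}{188}\right) \left(1 + 79900\right) - 1650} = \sqrt{\left(-189\right) \left(- \frac{1}{188}\right) 79901 - 1650} = \sqrt{\frac{15101289}{188} - 1650} = \sqrt{\frac{14791089}{188}} = \frac{\sqrt{695181183}}{94}$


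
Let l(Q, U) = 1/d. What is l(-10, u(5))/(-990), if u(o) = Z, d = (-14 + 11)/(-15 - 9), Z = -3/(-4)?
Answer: -4/495 ≈ -0.0080808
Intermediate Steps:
Z = 3/4 (Z = -3*(-1/4) = 3/4 ≈ 0.75000)
d = 1/8 (d = -3/(-24) = -3*(-1/24) = 1/8 ≈ 0.12500)
u(o) = 3/4
l(Q, U) = 8 (l(Q, U) = 1/(1/8) = 8)
l(-10, u(5))/(-990) = 8/(-990) = 8*(-1/990) = -4/495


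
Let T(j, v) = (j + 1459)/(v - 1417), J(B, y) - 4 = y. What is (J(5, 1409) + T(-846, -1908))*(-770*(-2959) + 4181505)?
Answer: 6069253635044/665 ≈ 9.1267e+9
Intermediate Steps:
J(B, y) = 4 + y
T(j, v) = (1459 + j)/(-1417 + v)
(J(5, 1409) + T(-846, -1908))*(-770*(-2959) + 4181505) = ((4 + 1409) + (1459 - 846)/(-1417 - 1908))*(-770*(-2959) + 4181505) = (1413 + 613/(-3325))*(2278430 + 4181505) = (1413 - 1/3325*613)*6459935 = (1413 - 613/3325)*6459935 = (4697612/3325)*6459935 = 6069253635044/665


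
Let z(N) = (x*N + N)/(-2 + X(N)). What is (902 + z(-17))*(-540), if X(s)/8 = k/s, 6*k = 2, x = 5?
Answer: -5638788/11 ≈ -5.1262e+5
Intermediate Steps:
k = 1/3 (k = (1/6)*2 = 1/3 ≈ 0.33333)
X(s) = 8/(3*s) (X(s) = 8*(1/(3*s)) = 8/(3*s))
z(N) = 6*N/(-2 + 8/(3*N)) (z(N) = (5*N + N)/(-2 + 8/(3*N)) = (6*N)/(-2 + 8/(3*N)) = 6*N/(-2 + 8/(3*N)))
(902 + z(-17))*(-540) = (902 - 9*(-17)**2/(-4 + 3*(-17)))*(-540) = (902 - 9*289/(-4 - 51))*(-540) = (902 - 9*289/(-55))*(-540) = (902 - 9*289*(-1/55))*(-540) = (902 + 2601/55)*(-540) = (52211/55)*(-540) = -5638788/11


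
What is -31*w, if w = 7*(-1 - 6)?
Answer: 1519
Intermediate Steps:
w = -49 (w = 7*(-7) = -49)
-31*w = -31*(-49) = 1519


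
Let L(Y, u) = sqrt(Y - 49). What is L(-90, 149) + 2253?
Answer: 2253 + I*sqrt(139) ≈ 2253.0 + 11.79*I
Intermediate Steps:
L(Y, u) = sqrt(-49 + Y)
L(-90, 149) + 2253 = sqrt(-49 - 90) + 2253 = sqrt(-139) + 2253 = I*sqrt(139) + 2253 = 2253 + I*sqrt(139)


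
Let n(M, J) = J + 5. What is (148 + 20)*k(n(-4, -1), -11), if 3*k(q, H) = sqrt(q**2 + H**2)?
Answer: 56*sqrt(137) ≈ 655.46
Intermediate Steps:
n(M, J) = 5 + J
k(q, H) = sqrt(H**2 + q**2)/3 (k(q, H) = sqrt(q**2 + H**2)/3 = sqrt(H**2 + q**2)/3)
(148 + 20)*k(n(-4, -1), -11) = (148 + 20)*(sqrt((-11)**2 + (5 - 1)**2)/3) = 168*(sqrt(121 + 4**2)/3) = 168*(sqrt(121 + 16)/3) = 168*(sqrt(137)/3) = 56*sqrt(137)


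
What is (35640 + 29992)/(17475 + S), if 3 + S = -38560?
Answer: -2051/659 ≈ -3.1123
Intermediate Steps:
S = -38563 (S = -3 - 38560 = -38563)
(35640 + 29992)/(17475 + S) = (35640 + 29992)/(17475 - 38563) = 65632/(-21088) = 65632*(-1/21088) = -2051/659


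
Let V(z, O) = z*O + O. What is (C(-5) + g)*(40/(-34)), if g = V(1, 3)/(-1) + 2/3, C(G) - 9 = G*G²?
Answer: 7280/51 ≈ 142.75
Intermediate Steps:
V(z, O) = O + O*z (V(z, O) = O*z + O = O + O*z)
C(G) = 9 + G³ (C(G) = 9 + G*G² = 9 + G³)
g = -16/3 (g = (3*(1 + 1))/(-1) + 2/3 = (3*2)*(-1) + 2*(⅓) = 6*(-1) + ⅔ = -6 + ⅔ = -16/3 ≈ -5.3333)
(C(-5) + g)*(40/(-34)) = ((9 + (-5)³) - 16/3)*(40/(-34)) = ((9 - 125) - 16/3)*(40*(-1/34)) = (-116 - 16/3)*(-20/17) = -364/3*(-20/17) = 7280/51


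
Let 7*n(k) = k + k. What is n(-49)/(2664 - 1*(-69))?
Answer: -14/2733 ≈ -0.0051226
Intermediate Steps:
n(k) = 2*k/7 (n(k) = (k + k)/7 = (2*k)/7 = 2*k/7)
n(-49)/(2664 - 1*(-69)) = ((2/7)*(-49))/(2664 - 1*(-69)) = -14/(2664 + 69) = -14/2733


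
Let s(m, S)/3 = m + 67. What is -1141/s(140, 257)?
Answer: -1141/621 ≈ -1.8374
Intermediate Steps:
s(m, S) = 201 + 3*m (s(m, S) = 3*(m + 67) = 3*(67 + m) = 201 + 3*m)
-1141/s(140, 257) = -1141/(201 + 3*140) = -1141/(201 + 420) = -1141/621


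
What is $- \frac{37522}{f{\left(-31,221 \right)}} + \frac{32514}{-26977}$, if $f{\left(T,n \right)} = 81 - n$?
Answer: $\frac{503839517}{1888390} \approx 266.81$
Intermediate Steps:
$- \frac{37522}{f{\left(-31,221 \right)}} + \frac{32514}{-26977} = - \frac{37522}{81 - 221} + \frac{32514}{-26977} = - \frac{37522}{81 - 221} + 32514 \left(- \frac{1}{26977}\right) = - \frac{37522}{-140} - \frac{32514}{26977} = \left(-37522\right) \left(- \frac{1}{140}\right) - \frac{32514}{26977} = \frac{18761}{70} - \frac{32514}{26977} = \frac{503839517}{1888390}$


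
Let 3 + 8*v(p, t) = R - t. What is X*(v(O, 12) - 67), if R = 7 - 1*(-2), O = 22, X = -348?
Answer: 23577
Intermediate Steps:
R = 9 (R = 7 + 2 = 9)
v(p, t) = 3/4 - t/8 (v(p, t) = -3/8 + (9 - t)/8 = -3/8 + (9/8 - t/8) = 3/4 - t/8)
X*(v(O, 12) - 67) = -348*((3/4 - 1/8*12) - 67) = -348*((3/4 - 3/2) - 67) = -348*(-3/4 - 67) = -348*(-271/4) = 23577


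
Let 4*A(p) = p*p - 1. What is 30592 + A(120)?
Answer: 136767/4 ≈ 34192.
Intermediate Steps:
A(p) = -¼ + p²/4 (A(p) = (p*p - 1)/4 = (p² - 1)/4 = (-1 + p²)/4 = -¼ + p²/4)
30592 + A(120) = 30592 + (-¼ + (¼)*120²) = 30592 + (-¼ + (¼)*14400) = 30592 + (-¼ + 3600) = 30592 + 14399/4 = 136767/4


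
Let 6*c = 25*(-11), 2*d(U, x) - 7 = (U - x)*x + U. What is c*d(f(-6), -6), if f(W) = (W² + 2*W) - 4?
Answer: 11825/4 ≈ 2956.3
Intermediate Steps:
f(W) = -4 + W² + 2*W
d(U, x) = 7/2 + U/2 + x*(U - x)/2 (d(U, x) = 7/2 + ((U - x)*x + U)/2 = 7/2 + (x*(U - x) + U)/2 = 7/2 + (U + x*(U - x))/2 = 7/2 + (U/2 + x*(U - x)/2) = 7/2 + U/2 + x*(U - x)/2)
c = -275/6 (c = (25*(-11))/6 = (⅙)*(-275) = -275/6 ≈ -45.833)
c*d(f(-6), -6) = -275*(7/2 + (-4 + (-6)² + 2*(-6))/2 - ½*(-6)² + (½)*(-4 + (-6)² + 2*(-6))*(-6))/6 = -275*(7/2 + (-4 + 36 - 12)/2 - ½*36 + (½)*(-4 + 36 - 12)*(-6))/6 = -275*(7/2 + (½)*20 - 18 + (½)*20*(-6))/6 = -275*(7/2 + 10 - 18 - 60)/6 = -275/6*(-129/2) = 11825/4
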